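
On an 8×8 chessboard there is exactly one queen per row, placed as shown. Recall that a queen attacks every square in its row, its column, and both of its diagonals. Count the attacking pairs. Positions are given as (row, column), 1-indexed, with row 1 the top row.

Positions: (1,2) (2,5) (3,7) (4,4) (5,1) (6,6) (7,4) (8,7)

3

Same column: (3,7)–(8,7) (column 7); (4,4)–(7,4) (column 4).
Same diagonal: (4,4)–(6,6) (|4−6| = |4−6| = 2).
Total attacking pairs: 3.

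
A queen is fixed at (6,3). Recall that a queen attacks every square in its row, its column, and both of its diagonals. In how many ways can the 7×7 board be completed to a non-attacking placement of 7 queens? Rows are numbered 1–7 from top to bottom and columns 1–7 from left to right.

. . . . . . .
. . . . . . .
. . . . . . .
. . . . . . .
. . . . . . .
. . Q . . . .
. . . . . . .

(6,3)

Branch on row 1: col 1 → 0; col 2 → 3; col 4 → 1; col 5 → 0; col 6 → 1; col 7 → 1.
Sum: 0 + 3 + 1 + 0 + 1 + 1 = 6.

6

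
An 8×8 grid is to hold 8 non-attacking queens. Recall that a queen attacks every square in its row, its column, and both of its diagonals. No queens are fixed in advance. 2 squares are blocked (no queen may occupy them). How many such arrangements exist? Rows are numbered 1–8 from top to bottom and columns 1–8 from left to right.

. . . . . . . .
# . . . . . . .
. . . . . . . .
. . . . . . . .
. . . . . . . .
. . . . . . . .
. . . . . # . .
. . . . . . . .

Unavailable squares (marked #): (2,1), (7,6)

70

Branch on row 1: col 1 → 3; col 2 → 5; col 3 → 15; col 4 → 13; col 5 → 9; col 6 → 15; col 7 → 6; col 8 → 4.
Sum: 3 + 5 + 15 + 13 + 9 + 15 + 6 + 4 = 70.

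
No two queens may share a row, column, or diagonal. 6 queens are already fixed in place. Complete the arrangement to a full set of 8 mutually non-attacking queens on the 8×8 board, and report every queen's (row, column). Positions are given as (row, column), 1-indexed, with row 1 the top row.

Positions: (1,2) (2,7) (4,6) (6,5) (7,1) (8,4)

Row 3: attacked by (1,2)→{2,4}; (2,7)→{6,7,8}; (4,6)→{5,6,7}; (6,5)→{2,5,8}; (7,1)→{1,5}; (8,4)→{4}. Safe: 3. Place at column 3.
Row 5: attacked by (1,2)→{2,6}; (2,7)→{4,7}; (3,3)→{1,3,5}; (4,6)→{5,6,7}; (6,5)→{4,5,6}; (7,1)→{1,3}; (8,4)→{1,4,7}. Safe: 8. Place at column 8.
Columns [2, 7, 3, 6, 8, 5, 1, 4], r−c [-1, -5, 0, -2, -3, 1, 6, 4], r+c [3, 9, 6, 10, 13, 11, 8, 12] are all distinct, so no two queens attack.

(1,2) (2,7) (3,3) (4,6) (5,8) (6,5) (7,1) (8,4)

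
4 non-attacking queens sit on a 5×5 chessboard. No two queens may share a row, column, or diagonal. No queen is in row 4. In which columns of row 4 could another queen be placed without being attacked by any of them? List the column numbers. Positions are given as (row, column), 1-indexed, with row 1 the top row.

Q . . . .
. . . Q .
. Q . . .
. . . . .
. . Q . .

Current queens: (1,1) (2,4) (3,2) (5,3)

(1,1) attacks row 4 at column 1 and diagonals 4.
(2,4) attacks row 4 at column 4 and diagonals 2.
(3,2) attacks row 4 at column 2 and diagonals 1, 3.
(5,3) attacks row 4 at column 3 and diagonals 2, 4.
Attacked columns: {1, 2, 3, 4}. Safe: {5}.

columns 5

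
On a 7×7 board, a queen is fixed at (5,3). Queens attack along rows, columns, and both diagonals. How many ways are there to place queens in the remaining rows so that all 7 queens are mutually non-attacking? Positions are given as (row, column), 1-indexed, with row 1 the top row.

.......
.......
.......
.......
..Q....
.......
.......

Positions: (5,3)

6

Branch on row 1: col 1 → 1; col 2 → 1; col 4 → 1; col 5 → 2; col 6 → 1.
Sum: 1 + 1 + 1 + 2 + 1 = 6.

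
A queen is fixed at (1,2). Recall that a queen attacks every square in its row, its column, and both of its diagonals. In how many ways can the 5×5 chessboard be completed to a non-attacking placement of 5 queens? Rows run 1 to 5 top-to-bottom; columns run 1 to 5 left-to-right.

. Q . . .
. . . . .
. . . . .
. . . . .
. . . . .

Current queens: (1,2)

2

Branch on row 2: col 4 → 1; col 5 → 1.
Sum: 1 + 1 = 2.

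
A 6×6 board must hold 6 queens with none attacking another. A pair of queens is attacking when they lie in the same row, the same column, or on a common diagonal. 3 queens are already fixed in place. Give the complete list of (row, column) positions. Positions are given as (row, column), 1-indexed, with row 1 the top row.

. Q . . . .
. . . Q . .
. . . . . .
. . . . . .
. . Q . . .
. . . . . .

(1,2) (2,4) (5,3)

(1,2) (2,4) (3,6) (4,1) (5,3) (6,5)

Row 3: attacked by (1,2)→{2,4}; (2,4)→{3,4,5}; (5,3)→{1,3,5}. Safe: 6. Place at column 6.
Row 4: attacked by (1,2)→{2,5}; (2,4)→{2,4,6}; (3,6)→{5,6}; (5,3)→{2,3,4}. Safe: 1. Place at column 1.
Row 6: attacked by (1,2)→{2}; (2,4)→{4}; (3,6)→{3,6}; (4,1)→{1,3}; (5,3)→{2,3,4}. Safe: 5. Place at column 5.
Columns [2, 4, 6, 1, 3, 5], r−c [-1, -2, -3, 3, 2, 1], r+c [3, 6, 9, 5, 8, 11] are all distinct, so no two queens attack.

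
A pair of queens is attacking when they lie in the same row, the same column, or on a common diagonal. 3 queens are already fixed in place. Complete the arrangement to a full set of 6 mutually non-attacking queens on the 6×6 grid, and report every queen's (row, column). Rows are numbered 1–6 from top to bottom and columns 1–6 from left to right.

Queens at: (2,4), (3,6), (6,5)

(1,2) (2,4) (3,6) (4,1) (5,3) (6,5)

Row 1: attacked by (2,4)→{3,4,5}; (3,6)→{4,6}; (6,5)→{5}. Safe: 1, 2. Place at column 2.
Row 4: attacked by (1,2)→{2,5}; (2,4)→{2,4,6}; (3,6)→{5,6}; (6,5)→{3,5}. Safe: 1. Place at column 1.
Row 5: attacked by (1,2)→{2,6}; (2,4)→{1,4}; (3,6)→{4,6}; (4,1)→{1,2}; (6,5)→{4,5,6}. Safe: 3. Place at column 3.
Columns [2, 4, 6, 1, 3, 5], r−c [-1, -2, -3, 3, 2, 1], r+c [3, 6, 9, 5, 8, 11] are all distinct, so no two queens attack.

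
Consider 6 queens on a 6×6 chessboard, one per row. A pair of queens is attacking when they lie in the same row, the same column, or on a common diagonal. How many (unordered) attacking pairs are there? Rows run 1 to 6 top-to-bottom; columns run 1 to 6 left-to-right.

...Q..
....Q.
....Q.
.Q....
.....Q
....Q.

Same column: (2,5)–(3,5) (column 5); (2,5)–(6,5) (column 5); (3,5)–(6,5) (column 5).
Same diagonal: (1,4)–(2,5) (|1−2| = |4−5| = 1); (5,6)–(6,5) (|5−6| = |6−5| = 1).
Total attacking pairs: 5.

5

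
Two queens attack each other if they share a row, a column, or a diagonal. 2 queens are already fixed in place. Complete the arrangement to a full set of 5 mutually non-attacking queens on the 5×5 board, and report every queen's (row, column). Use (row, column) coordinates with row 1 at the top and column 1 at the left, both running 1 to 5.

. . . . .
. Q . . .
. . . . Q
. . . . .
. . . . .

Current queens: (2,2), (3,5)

Row 1: attacked by (2,2)→{1,2,3}; (3,5)→{3,5}. Safe: 4. Place at column 4.
Row 4: attacked by (1,4)→{1,4}; (2,2)→{2,4}; (3,5)→{4,5}. Safe: 3. Place at column 3.
Row 5: attacked by (1,4)→{4}; (2,2)→{2,5}; (3,5)→{3,5}; (4,3)→{2,3,4}. Safe: 1. Place at column 1.
Columns [4, 2, 5, 3, 1], r−c [-3, 0, -2, 1, 4], r+c [5, 4, 8, 7, 6] are all distinct, so no two queens attack.

(1,4) (2,2) (3,5) (4,3) (5,1)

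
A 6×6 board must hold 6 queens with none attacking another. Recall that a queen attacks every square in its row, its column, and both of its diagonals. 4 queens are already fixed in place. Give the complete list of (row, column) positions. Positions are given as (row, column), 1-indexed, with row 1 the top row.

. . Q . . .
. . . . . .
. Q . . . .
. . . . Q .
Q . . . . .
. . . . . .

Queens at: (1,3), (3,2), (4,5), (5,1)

(1,3) (2,6) (3,2) (4,5) (5,1) (6,4)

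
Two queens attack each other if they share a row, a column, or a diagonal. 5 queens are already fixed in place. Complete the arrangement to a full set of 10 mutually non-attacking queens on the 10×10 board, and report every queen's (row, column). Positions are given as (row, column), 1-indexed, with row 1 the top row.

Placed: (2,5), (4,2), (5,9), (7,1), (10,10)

Row 1: attacked by (2,5)→{4,5,6}; (4,2)→{2,5}; (5,9)→{5,9}; (7,1)→{1,7}; (10,10)→{1,10}. Safe: 3, 8. Place at column 3.
Row 3: attacked by (1,3)→{1,3,5}; (2,5)→{4,5,6}; (4,2)→{1,2,3}; (5,9)→{7,9}; (7,1)→{1,5}; (10,10)→{3,10}. Safe: 8. Place at column 8.
Row 6: attacked by (1,3)→{3,8}; (2,5)→{1,5,9}; (3,8)→{5,8}; (4,2)→{2,4}; (5,9)→{8,9,10}; (7,1)→{1,2}; (10,10)→{6,10}. Safe: 7. Place at column 7.
Row 8: attacked by (1,3)→{3,10}; (2,5)→{5}; (3,8)→{3,8}; (4,2)→{2,6}; (5,9)→{6,9}; (6,7)→{5,7,9}; (7,1)→{1,2}; (10,10)→{8,10}. Safe: 4. Place at column 4.
Row 9: attacked by (1,3)→{3}; (2,5)→{5}; (3,8)→{2,8}; (4,2)→{2,7}; (5,9)→{5,9}; (6,7)→{4,7,10}; (7,1)→{1,3}; (8,4)→{3,4,5}; (10,10)→{9,10}. Safe: 6. Place at column 6.
Columns [3, 5, 8, 2, 9, 7, 1, 4, 6, 10], r−c [-2, -3, -5, 2, -4, -1, 6, 4, 3, 0], r+c [4, 7, 11, 6, 14, 13, 8, 12, 15, 20] are all distinct, so no two queens attack.

(1,3) (2,5) (3,8) (4,2) (5,9) (6,7) (7,1) (8,4) (9,6) (10,10)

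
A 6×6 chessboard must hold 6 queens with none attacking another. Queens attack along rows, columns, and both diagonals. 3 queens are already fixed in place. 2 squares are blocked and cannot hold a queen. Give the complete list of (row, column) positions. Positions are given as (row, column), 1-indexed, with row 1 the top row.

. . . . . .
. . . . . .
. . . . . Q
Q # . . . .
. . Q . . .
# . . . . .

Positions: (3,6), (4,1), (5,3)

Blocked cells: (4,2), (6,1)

(1,2) (2,4) (3,6) (4,1) (5,3) (6,5)

Row 1: attacked by (3,6)→{4,6}; (4,1)→{1,4}; (5,3)→{3}. Safe: 2, 5. Place at column 2.
Row 2: attacked by (1,2)→{1,2,3}; (3,6)→{5,6}; (4,1)→{1,3}; (5,3)→{3,6}. Safe: 4. Place at column 4.
Row 6: attacked by (1,2)→{2}; (2,4)→{4}; (3,6)→{3,6}; (4,1)→{1,3}; (5,3)→{2,3,4}. Blocked: 1. Safe: 5. Place at column 5.
Columns [2, 4, 6, 1, 3, 5], r−c [-1, -2, -3, 3, 2, 1], r+c [3, 6, 9, 5, 8, 11] are all distinct, so no two queens attack.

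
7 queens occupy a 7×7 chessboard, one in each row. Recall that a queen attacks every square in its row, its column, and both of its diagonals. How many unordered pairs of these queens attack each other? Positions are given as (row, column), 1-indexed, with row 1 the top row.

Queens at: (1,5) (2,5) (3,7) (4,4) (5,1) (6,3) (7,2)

Same column: (1,5)–(2,5) (column 5).
Same diagonal: (1,5)–(3,7) (|1−3| = |5−7| = 2); (1,5)–(5,1) (|1−5| = |5−1| = 4); (6,3)–(7,2) (|6−7| = |3−2| = 1).
Total attacking pairs: 4.

4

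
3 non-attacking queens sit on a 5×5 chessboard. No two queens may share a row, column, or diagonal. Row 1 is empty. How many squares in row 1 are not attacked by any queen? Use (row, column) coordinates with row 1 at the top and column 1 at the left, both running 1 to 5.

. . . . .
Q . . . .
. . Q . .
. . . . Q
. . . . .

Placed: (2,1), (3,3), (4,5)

1

(2,1) attacks row 1 at column 1 and diagonals 2.
(3,3) attacks row 1 at column 3 and diagonals 1, 5.
(4,5) attacks row 1 at column 5 and diagonals 2.
Attacked columns: {1, 2, 3, 5}. Safe: {4}.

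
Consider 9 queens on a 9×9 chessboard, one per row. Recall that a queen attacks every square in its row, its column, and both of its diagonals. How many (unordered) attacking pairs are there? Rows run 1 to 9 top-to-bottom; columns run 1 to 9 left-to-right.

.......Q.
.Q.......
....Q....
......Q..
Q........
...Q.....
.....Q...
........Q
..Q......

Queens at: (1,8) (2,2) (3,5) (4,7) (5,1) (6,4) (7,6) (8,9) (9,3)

All columns are distinct and no two queens satisfy |Δrow| = |Δcol|, so no pair attacks.

0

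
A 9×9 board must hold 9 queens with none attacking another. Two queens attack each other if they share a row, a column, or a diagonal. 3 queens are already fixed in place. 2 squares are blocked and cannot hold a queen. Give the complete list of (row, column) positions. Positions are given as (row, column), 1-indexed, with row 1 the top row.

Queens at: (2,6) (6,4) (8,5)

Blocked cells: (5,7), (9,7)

Row 1: attacked by (2,6)→{5,6,7}; (6,4)→{4,9}; (8,5)→{5}. Safe: 1, 2, 3, 8. Place at column 8.
Row 3: attacked by (1,8)→{6,8}; (2,6)→{5,6,7}; (6,4)→{1,4,7}; (8,5)→{5}. Safe: 2, 3, 9. Place at column 9.
Row 4: attacked by (1,8)→{5,8}; (2,6)→{4,6,8}; (3,9)→{8,9}; (6,4)→{2,4,6}; (8,5)→{1,5,9}. Safe: 3, 7. Place at column 3.
Row 5: attacked by (1,8)→{4,8}; (2,6)→{3,6,9}; (3,9)→{7,9}; (4,3)→{2,3,4}; (6,4)→{3,4,5}; (8,5)→{2,5,8}. Blocked: 7. Safe: 1. Place at column 1.
Row 7: attacked by (1,8)→{2,8}; (2,6)→{1,6}; (3,9)→{5,9}; (4,3)→{3,6}; (5,1)→{1,3}; (6,4)→{3,4,5}; (8,5)→{4,5,6}. Safe: 7. Place at column 7.
Row 9: attacked by (1,8)→{8}; (2,6)→{6}; (3,9)→{3,9}; (4,3)→{3,8}; (5,1)→{1,5}; (6,4)→{1,4,7}; (7,7)→{5,7,9}; (8,5)→{4,5,6}. Blocked: 7. Safe: 2. Place at column 2.
Columns [8, 6, 9, 3, 1, 4, 7, 5, 2], r−c [-7, -4, -6, 1, 4, 2, 0, 3, 7], r+c [9, 8, 12, 7, 6, 10, 14, 13, 11] are all distinct, so no two queens attack.

(1,8) (2,6) (3,9) (4,3) (5,1) (6,4) (7,7) (8,5) (9,2)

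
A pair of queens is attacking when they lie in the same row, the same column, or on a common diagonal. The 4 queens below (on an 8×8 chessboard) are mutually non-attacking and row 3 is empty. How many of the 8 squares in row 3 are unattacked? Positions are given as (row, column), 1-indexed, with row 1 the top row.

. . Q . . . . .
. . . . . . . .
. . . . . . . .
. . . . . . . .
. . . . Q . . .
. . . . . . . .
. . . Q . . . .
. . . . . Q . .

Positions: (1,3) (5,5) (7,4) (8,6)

(1,3) attacks row 3 at column 3 and diagonals 1, 5.
(5,5) attacks row 3 at column 5 and diagonals 3, 7.
(7,4) attacks row 3 at column 4 and diagonals 8.
(8,6) attacks row 3 at column 6 and diagonals 1.
Attacked columns: {1, 3, 4, 5, 6, 7, 8}. Safe: {2}.

1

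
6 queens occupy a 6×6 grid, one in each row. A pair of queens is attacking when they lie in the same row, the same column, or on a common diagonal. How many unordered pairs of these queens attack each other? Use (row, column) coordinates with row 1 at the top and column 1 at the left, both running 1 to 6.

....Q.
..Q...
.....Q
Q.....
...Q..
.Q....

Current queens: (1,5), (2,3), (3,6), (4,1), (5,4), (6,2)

2

Same diagonal: (2,3)–(4,1) (|2−4| = |3−1| = 2); (3,6)–(5,4) (|3−5| = |6−4| = 2).
Total attacking pairs: 2.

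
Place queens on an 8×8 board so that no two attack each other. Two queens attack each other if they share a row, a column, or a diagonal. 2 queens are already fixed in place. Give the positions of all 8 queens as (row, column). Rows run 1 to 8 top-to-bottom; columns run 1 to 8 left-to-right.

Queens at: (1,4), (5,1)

Row 2: attacked by (1,4)→{3,4,5}; (5,1)→{1,4}. Safe: 2, 6, 7, 8. Place at column 6.
Row 3: attacked by (1,4)→{2,4,6}; (2,6)→{5,6,7}; (5,1)→{1,3}. Safe: 8. Place at column 8.
Row 4: attacked by (1,4)→{1,4,7}; (2,6)→{4,6,8}; (3,8)→{7,8}; (5,1)→{1,2}. Safe: 3, 5. Place at column 3.
Row 6: attacked by (1,4)→{4}; (2,6)→{2,6}; (3,8)→{5,8}; (4,3)→{1,3,5}; (5,1)→{1,2}. Safe: 7. Place at column 7.
Row 7: attacked by (1,4)→{4}; (2,6)→{1,6}; (3,8)→{4,8}; (4,3)→{3,6}; (5,1)→{1,3}; (6,7)→{6,7,8}. Safe: 2, 5. Place at column 5.
Row 8: attacked by (1,4)→{4}; (2,6)→{6}; (3,8)→{3,8}; (4,3)→{3,7}; (5,1)→{1,4}; (6,7)→{5,7}; (7,5)→{4,5,6}. Safe: 2. Place at column 2.
Columns [4, 6, 8, 3, 1, 7, 5, 2], r−c [-3, -4, -5, 1, 4, -1, 2, 6], r+c [5, 8, 11, 7, 6, 13, 12, 10] are all distinct, so no two queens attack.

(1,4) (2,6) (3,8) (4,3) (5,1) (6,7) (7,5) (8,2)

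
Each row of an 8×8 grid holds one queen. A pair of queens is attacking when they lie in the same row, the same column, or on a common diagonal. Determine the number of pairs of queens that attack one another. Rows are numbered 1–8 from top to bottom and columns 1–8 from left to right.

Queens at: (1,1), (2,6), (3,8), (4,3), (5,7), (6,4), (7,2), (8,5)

All columns are distinct and no two queens satisfy |Δrow| = |Δcol|, so no pair attacks.

0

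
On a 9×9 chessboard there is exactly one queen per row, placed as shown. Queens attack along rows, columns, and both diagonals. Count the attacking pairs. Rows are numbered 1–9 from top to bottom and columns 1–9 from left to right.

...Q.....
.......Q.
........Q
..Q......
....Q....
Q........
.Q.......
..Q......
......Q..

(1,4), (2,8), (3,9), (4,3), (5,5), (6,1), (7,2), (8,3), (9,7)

7

Same column: (4,3)–(8,3) (column 3).
Same diagonal: (2,8)–(3,9) (|2−3| = |8−9| = 1); (2,8)–(5,5) (|2−5| = |8−5| = 3); (4,3)–(6,1) (|4−6| = |3−1| = 2); (6,1)–(7,2) (|6−7| = |1−2| = 1); (6,1)–(8,3) (|6−8| = |1−3| = 2); (7,2)–(8,3) (|7−8| = |2−3| = 1).
Total attacking pairs: 7.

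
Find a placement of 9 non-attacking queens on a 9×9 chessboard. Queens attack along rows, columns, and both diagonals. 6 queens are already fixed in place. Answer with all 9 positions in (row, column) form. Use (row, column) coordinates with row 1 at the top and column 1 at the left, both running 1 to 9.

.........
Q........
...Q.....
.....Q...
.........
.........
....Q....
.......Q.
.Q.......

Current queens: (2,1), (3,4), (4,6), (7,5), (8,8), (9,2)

Row 1: attacked by (2,1)→{1,2}; (3,4)→{2,4,6}; (4,6)→{3,6,9}; (7,5)→{5}; (8,8)→{1,8}; (9,2)→{2}. Safe: 7. Place at column 7.
Row 5: attacked by (1,7)→{3,7}; (2,1)→{1,4}; (3,4)→{2,4,6}; (4,6)→{5,6,7}; (7,5)→{3,5,7}; (8,8)→{5,8}; (9,2)→{2,6}. Safe: 9. Place at column 9.
Row 6: attacked by (1,7)→{2,7}; (2,1)→{1,5}; (3,4)→{1,4,7}; (4,6)→{4,6,8}; (5,9)→{8,9}; (7,5)→{4,5,6}; (8,8)→{6,8}; (9,2)→{2,5}. Safe: 3. Place at column 3.
Columns [7, 1, 4, 6, 9, 3, 5, 8, 2], r−c [-6, 1, -1, -2, -4, 3, 2, 0, 7], r+c [8, 3, 7, 10, 14, 9, 12, 16, 11] are all distinct, so no two queens attack.

(1,7) (2,1) (3,4) (4,6) (5,9) (6,3) (7,5) (8,8) (9,2)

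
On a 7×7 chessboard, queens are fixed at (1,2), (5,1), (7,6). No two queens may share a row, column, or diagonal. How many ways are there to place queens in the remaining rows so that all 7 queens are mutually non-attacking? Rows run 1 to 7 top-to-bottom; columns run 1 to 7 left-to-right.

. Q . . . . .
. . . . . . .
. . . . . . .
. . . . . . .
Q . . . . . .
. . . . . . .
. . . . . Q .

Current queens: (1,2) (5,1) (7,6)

1

Branch on row 2: col 5 → 1; col 7 → 0.
Sum: 1 + 0 = 1.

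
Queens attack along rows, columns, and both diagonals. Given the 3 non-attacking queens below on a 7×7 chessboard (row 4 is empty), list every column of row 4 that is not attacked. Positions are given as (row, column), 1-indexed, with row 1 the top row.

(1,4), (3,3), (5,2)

(1,4) attacks row 4 at column 4 and diagonals 1, 7.
(3,3) attacks row 4 at column 3 and diagonals 2, 4.
(5,2) attacks row 4 at column 2 and diagonals 1, 3.
Attacked columns: {1, 2, 3, 4, 7}. Safe: {5, 6}.

columns 5, 6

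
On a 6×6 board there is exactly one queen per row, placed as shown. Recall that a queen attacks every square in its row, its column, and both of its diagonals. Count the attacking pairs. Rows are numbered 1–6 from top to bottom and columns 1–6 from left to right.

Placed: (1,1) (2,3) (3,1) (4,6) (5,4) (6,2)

1

Same column: (1,1)–(3,1) (column 1).
Total attacking pairs: 1.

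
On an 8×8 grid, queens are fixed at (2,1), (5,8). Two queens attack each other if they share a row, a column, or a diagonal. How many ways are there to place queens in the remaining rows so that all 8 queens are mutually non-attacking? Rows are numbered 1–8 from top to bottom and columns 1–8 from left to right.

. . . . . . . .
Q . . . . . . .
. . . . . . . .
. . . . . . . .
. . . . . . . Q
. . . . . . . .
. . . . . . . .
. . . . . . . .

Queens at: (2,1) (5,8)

3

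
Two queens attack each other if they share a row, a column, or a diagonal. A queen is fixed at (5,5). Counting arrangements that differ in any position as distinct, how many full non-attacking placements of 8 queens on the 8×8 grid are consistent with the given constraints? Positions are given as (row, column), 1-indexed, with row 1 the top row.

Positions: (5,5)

Branch on row 1: col 2 → 0; col 3 → 3; col 4 → 1; col 6 → 3; col 7 → 1; col 8 → 0.
Sum: 0 + 3 + 1 + 3 + 1 + 0 = 8.

8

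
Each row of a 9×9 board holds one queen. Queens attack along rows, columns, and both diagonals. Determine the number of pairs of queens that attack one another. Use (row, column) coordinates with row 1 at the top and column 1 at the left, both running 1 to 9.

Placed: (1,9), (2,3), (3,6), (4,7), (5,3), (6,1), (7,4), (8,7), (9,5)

Same column: (2,3)–(5,3) (column 3); (4,7)–(8,7) (column 7).
Same diagonal: (3,6)–(4,7) (|3−4| = |6−7| = 1); (4,7)–(7,4) (|4−7| = |7−4| = 3).
Total attacking pairs: 4.

4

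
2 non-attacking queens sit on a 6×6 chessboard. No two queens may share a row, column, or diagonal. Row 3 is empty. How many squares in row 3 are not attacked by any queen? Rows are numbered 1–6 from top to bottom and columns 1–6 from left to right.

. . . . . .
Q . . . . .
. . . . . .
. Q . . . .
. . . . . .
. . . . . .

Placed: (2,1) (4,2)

3

(2,1) attacks row 3 at column 1 and diagonals 2.
(4,2) attacks row 3 at column 2 and diagonals 1, 3.
Attacked columns: {1, 2, 3}. Safe: {4, 5, 6}.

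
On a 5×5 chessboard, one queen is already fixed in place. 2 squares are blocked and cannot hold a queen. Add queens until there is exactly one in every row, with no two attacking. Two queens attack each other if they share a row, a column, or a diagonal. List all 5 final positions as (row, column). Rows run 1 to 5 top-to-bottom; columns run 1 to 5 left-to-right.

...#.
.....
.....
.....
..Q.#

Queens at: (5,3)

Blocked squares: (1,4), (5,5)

Row 1: attacked by (5,3)→{3}. Blocked: 4. Safe: 1, 2, 5. Place at column 5.
Row 2: attacked by (1,5)→{4,5}; (5,3)→{3}. Safe: 1, 2. Place at column 2.
Row 3: attacked by (1,5)→{3,5}; (2,2)→{1,2,3}; (5,3)→{1,3,5}. Safe: 4. Place at column 4.
Row 4: attacked by (1,5)→{2,5}; (2,2)→{2,4}; (3,4)→{3,4,5}; (5,3)→{2,3,4}. Safe: 1. Place at column 1.
Columns [5, 2, 4, 1, 3], r−c [-4, 0, -1, 3, 2], r+c [6, 4, 7, 5, 8] are all distinct, so no two queens attack.

(1,5) (2,2) (3,4) (4,1) (5,3)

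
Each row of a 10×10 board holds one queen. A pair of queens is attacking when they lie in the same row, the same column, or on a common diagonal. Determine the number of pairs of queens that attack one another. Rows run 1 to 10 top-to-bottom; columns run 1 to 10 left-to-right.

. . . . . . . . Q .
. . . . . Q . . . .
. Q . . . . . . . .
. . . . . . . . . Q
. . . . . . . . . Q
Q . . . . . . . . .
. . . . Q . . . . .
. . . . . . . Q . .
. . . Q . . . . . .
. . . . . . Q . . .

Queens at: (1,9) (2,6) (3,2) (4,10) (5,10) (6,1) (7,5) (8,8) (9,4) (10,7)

2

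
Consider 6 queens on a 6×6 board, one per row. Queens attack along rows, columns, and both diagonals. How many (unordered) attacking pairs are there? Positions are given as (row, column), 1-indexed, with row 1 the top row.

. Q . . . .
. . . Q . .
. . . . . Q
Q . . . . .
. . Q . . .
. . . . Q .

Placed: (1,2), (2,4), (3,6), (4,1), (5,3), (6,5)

All columns are distinct and no two queens satisfy |Δrow| = |Δcol|, so no pair attacks.

0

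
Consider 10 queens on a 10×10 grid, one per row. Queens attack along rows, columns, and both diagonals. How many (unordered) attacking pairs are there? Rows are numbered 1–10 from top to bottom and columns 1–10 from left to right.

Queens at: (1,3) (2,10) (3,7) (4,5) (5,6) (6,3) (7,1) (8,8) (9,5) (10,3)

6

Same column: (1,3)–(6,3) (column 3); (1,3)–(10,3) (column 3); (4,5)–(9,5) (column 5); (6,3)–(10,3) (column 3).
Same diagonal: (4,5)–(5,6) (|4−5| = |5−6| = 1); (4,5)–(6,3) (|4−6| = |5−3| = 2).
Total attacking pairs: 6.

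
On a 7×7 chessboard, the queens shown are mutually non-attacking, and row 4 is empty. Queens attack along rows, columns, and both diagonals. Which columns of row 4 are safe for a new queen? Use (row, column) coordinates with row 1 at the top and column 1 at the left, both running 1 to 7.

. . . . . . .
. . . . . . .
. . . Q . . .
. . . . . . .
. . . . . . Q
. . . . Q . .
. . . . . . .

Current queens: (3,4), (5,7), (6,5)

columns 1, 2

(3,4) attacks row 4 at column 4 and diagonals 3, 5.
(5,7) attacks row 4 at column 7 and diagonals 6.
(6,5) attacks row 4 at column 5 and diagonals 3, 7.
Attacked columns: {3, 4, 5, 6, 7}. Safe: {1, 2}.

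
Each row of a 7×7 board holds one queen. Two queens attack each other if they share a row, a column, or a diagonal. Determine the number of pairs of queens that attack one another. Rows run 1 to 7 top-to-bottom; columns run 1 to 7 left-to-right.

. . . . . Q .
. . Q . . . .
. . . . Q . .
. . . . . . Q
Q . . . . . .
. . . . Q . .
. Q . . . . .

Same column: (3,5)–(6,5) (column 5).
Same diagonal: (4,7)–(6,5) (|4−6| = |7−5| = 2).
Total attacking pairs: 2.

2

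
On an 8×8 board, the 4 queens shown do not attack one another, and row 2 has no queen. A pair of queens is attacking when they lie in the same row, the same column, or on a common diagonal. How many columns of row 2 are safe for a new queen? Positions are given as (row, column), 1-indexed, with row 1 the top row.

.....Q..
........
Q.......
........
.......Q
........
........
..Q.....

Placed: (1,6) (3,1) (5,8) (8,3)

(1,6) attacks row 2 at column 6 and diagonals 5, 7.
(3,1) attacks row 2 at column 1 and diagonals 2.
(5,8) attacks row 2 at column 8 and diagonals 5.
(8,3) attacks row 2 at column 3.
Attacked columns: {1, 2, 3, 5, 6, 7, 8}. Safe: {4}.

1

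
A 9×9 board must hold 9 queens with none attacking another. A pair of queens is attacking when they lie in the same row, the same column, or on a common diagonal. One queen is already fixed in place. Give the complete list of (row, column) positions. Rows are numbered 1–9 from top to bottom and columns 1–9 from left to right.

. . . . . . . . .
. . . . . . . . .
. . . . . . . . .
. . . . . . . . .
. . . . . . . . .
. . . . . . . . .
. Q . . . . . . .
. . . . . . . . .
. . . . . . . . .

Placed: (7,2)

(1,7) (2,3) (3,1) (4,9) (5,5) (6,8) (7,2) (8,4) (9,6)

Row 1: attacked by (7,2)→{2,8}. Safe: 1, 3, 4, 5, 6, 7, 9. Place at column 7.
Row 2: attacked by (1,7)→{6,7,8}; (7,2)→{2,7}. Safe: 1, 3, 4, 5, 9. Place at column 3.
Row 3: attacked by (1,7)→{5,7,9}; (2,3)→{2,3,4}; (7,2)→{2,6}. Safe: 1, 8. Place at column 1.
Row 4: attacked by (1,7)→{4,7}; (2,3)→{1,3,5}; (3,1)→{1,2}; (7,2)→{2,5}. Safe: 6, 8, 9. Place at column 9.
Row 5: attacked by (1,7)→{3,7}; (2,3)→{3,6}; (3,1)→{1,3}; (4,9)→{8,9}; (7,2)→{2,4}. Safe: 5. Place at column 5.
Row 6: attacked by (1,7)→{2,7}; (2,3)→{3,7}; (3,1)→{1,4}; (4,9)→{7,9}; (5,5)→{4,5,6}; (7,2)→{1,2,3}. Safe: 8. Place at column 8.
Row 8: attacked by (1,7)→{7}; (2,3)→{3,9}; (3,1)→{1,6}; (4,9)→{5,9}; (5,5)→{2,5,8}; (6,8)→{6,8}; (7,2)→{1,2,3}. Safe: 4. Place at column 4.
Row 9: attacked by (1,7)→{7}; (2,3)→{3}; (3,1)→{1,7}; (4,9)→{4,9}; (5,5)→{1,5,9}; (6,8)→{5,8}; (7,2)→{2,4}; (8,4)→{3,4,5}. Safe: 6. Place at column 6.
Columns [7, 3, 1, 9, 5, 8, 2, 4, 6], r−c [-6, -1, 2, -5, 0, -2, 5, 4, 3], r+c [8, 5, 4, 13, 10, 14, 9, 12, 15] are all distinct, so no two queens attack.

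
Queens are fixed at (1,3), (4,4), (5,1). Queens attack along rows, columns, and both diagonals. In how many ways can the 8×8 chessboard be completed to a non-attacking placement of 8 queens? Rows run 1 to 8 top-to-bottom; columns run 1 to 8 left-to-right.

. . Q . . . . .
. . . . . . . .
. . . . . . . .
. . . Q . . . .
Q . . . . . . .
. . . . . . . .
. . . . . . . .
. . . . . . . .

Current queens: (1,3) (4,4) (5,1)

1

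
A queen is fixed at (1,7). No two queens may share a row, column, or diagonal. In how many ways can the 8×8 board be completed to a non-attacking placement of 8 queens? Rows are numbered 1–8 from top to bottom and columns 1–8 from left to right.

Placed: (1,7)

Branch on row 2: col 1 → 1; col 2 → 2; col 3 → 2; col 4 → 2; col 5 → 1.
Sum: 1 + 2 + 2 + 2 + 1 = 8.

8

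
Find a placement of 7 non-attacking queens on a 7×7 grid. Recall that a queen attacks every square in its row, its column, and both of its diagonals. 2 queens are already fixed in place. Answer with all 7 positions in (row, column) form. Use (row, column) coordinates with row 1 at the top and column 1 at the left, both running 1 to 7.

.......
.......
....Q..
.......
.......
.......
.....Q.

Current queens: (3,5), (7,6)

Row 1: attacked by (3,5)→{3,5,7}; (7,6)→{6}. Safe: 1, 2, 4. Place at column 1.
Row 2: attacked by (1,1)→{1,2}; (3,5)→{4,5,6}; (7,6)→{1,6}. Safe: 3, 7. Place at column 3.
Row 4: attacked by (1,1)→{1,4}; (2,3)→{1,3,5}; (3,5)→{4,5,6}; (7,6)→{3,6}. Safe: 2, 7. Place at column 7.
Row 5: attacked by (1,1)→{1,5}; (2,3)→{3,6}; (3,5)→{3,5,7}; (4,7)→{6,7}; (7,6)→{4,6}. Safe: 2. Place at column 2.
Row 6: attacked by (1,1)→{1,6}; (2,3)→{3,7}; (3,5)→{2,5}; (4,7)→{5,7}; (5,2)→{1,2,3}; (7,6)→{5,6,7}. Safe: 4. Place at column 4.
Columns [1, 3, 5, 7, 2, 4, 6], r−c [0, -1, -2, -3, 3, 2, 1], r+c [2, 5, 8, 11, 7, 10, 13] are all distinct, so no two queens attack.

(1,1) (2,3) (3,5) (4,7) (5,2) (6,4) (7,6)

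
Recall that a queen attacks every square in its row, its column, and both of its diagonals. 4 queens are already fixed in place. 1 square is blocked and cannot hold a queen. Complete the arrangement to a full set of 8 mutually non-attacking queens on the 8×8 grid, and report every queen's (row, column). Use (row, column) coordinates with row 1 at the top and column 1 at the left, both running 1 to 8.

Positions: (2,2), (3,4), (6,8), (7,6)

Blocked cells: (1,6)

(1,5) (2,2) (3,4) (4,7) (5,3) (6,8) (7,6) (8,1)

Row 1: attacked by (2,2)→{1,2,3}; (3,4)→{2,4,6}; (6,8)→{3,8}; (7,6)→{6}. Blocked: 6. Safe: 5, 7. Place at column 5.
Row 4: attacked by (1,5)→{2,5,8}; (2,2)→{2,4}; (3,4)→{3,4,5}; (6,8)→{6,8}; (7,6)→{3,6}. Safe: 1, 7. Place at column 7.
Row 5: attacked by (1,5)→{1,5}; (2,2)→{2,5}; (3,4)→{2,4,6}; (4,7)→{6,7,8}; (6,8)→{7,8}; (7,6)→{4,6,8}. Safe: 3. Place at column 3.
Row 8: attacked by (1,5)→{5}; (2,2)→{2,8}; (3,4)→{4}; (4,7)→{3,7}; (5,3)→{3,6}; (6,8)→{6,8}; (7,6)→{5,6,7}. Safe: 1. Place at column 1.
Columns [5, 2, 4, 7, 3, 8, 6, 1], r−c [-4, 0, -1, -3, 2, -2, 1, 7], r+c [6, 4, 7, 11, 8, 14, 13, 9] are all distinct, so no two queens attack.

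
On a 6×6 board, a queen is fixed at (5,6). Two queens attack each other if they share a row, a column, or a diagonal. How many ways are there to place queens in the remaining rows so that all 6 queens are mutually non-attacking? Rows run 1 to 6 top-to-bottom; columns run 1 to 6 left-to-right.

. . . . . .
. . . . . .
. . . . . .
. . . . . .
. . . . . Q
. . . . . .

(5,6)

Branch on row 1: col 1 → 0; col 3 → 0; col 4 → 1; col 5 → 0.
Sum: 0 + 0 + 1 + 0 = 1.

1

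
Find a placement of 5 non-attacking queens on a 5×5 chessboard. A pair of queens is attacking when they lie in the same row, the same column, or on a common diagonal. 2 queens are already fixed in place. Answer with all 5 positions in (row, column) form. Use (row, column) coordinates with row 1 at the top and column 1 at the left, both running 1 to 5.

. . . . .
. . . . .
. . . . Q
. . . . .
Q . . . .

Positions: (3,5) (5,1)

Row 1: attacked by (3,5)→{3,5}; (5,1)→{1,5}. Safe: 2, 4. Place at column 4.
Row 2: attacked by (1,4)→{3,4,5}; (3,5)→{4,5}; (5,1)→{1,4}. Safe: 2. Place at column 2.
Row 4: attacked by (1,4)→{1,4}; (2,2)→{2,4}; (3,5)→{4,5}; (5,1)→{1,2}. Safe: 3. Place at column 3.
Columns [4, 2, 5, 3, 1], r−c [-3, 0, -2, 1, 4], r+c [5, 4, 8, 7, 6] are all distinct, so no two queens attack.

(1,4) (2,2) (3,5) (4,3) (5,1)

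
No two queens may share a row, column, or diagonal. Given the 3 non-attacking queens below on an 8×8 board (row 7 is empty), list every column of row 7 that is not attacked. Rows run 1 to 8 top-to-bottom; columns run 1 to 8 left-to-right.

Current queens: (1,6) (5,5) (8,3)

(1,6) attacks row 7 at column 6.
(5,5) attacks row 7 at column 5 and diagonals 3, 7.
(8,3) attacks row 7 at column 3 and diagonals 2, 4.
Attacked columns: {2, 3, 4, 5, 6, 7}. Safe: {1, 8}.

columns 1, 8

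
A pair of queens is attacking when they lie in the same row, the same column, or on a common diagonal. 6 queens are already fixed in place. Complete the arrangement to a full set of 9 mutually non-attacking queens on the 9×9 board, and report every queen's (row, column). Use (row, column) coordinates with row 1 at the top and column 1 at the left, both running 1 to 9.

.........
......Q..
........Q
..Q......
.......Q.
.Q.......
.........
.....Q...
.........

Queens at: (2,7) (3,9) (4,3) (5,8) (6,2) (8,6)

Row 1: attacked by (2,7)→{6,7,8}; (3,9)→{7,9}; (4,3)→{3,6}; (5,8)→{4,8}; (6,2)→{2,7}; (8,6)→{6}. Safe: 1, 5. Place at column 5.
Row 7: attacked by (1,5)→{5}; (2,7)→{2,7}; (3,9)→{5,9}; (4,3)→{3,6}; (5,8)→{6,8}; (6,2)→{1,2,3}; (8,6)→{5,6,7}. Safe: 4. Place at column 4.
Row 9: attacked by (1,5)→{5}; (2,7)→{7}; (3,9)→{3,9}; (4,3)→{3,8}; (5,8)→{4,8}; (6,2)→{2,5}; (7,4)→{2,4,6}; (8,6)→{5,6,7}. Safe: 1. Place at column 1.
Columns [5, 7, 9, 3, 8, 2, 4, 6, 1], r−c [-4, -5, -6, 1, -3, 4, 3, 2, 8], r+c [6, 9, 12, 7, 13, 8, 11, 14, 10] are all distinct, so no two queens attack.

(1,5) (2,7) (3,9) (4,3) (5,8) (6,2) (7,4) (8,6) (9,1)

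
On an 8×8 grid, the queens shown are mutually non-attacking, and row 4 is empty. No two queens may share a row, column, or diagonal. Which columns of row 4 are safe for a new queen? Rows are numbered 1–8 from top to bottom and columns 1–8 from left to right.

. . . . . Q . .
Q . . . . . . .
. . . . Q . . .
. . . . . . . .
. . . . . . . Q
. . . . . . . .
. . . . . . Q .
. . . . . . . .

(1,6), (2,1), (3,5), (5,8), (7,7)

columns 2

(1,6) attacks row 4 at column 6 and diagonals 3.
(2,1) attacks row 4 at column 1 and diagonals 3.
(3,5) attacks row 4 at column 5 and diagonals 4, 6.
(5,8) attacks row 4 at column 8 and diagonals 7.
(7,7) attacks row 4 at column 7 and diagonals 4.
Attacked columns: {1, 3, 4, 5, 6, 7, 8}. Safe: {2}.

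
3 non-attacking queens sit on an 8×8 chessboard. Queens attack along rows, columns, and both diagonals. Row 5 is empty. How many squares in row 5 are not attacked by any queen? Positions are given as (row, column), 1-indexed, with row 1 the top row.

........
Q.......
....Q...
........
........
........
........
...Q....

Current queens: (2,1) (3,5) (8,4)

3

(2,1) attacks row 5 at column 1 and diagonals 4.
(3,5) attacks row 5 at column 5 and diagonals 3, 7.
(8,4) attacks row 5 at column 4 and diagonals 1, 7.
Attacked columns: {1, 3, 4, 5, 7}. Safe: {2, 6, 8}.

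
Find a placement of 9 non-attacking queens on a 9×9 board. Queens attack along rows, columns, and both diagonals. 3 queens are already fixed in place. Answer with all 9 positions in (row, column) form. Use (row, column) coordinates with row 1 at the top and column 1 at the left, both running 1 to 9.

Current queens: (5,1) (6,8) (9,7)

(1,2) (2,5) (3,9) (4,4) (5,1) (6,8) (7,6) (8,3) (9,7)

Row 1: attacked by (5,1)→{1,5}; (6,8)→{3,8}; (9,7)→{7}. Safe: 2, 4, 6, 9. Place at column 2.
Row 2: attacked by (1,2)→{1,2,3}; (5,1)→{1,4}; (6,8)→{4,8}; (9,7)→{7}. Safe: 5, 6, 9. Place at column 5.
Row 3: attacked by (1,2)→{2,4}; (2,5)→{4,5,6}; (5,1)→{1,3}; (6,8)→{5,8}; (9,7)→{1,7}. Safe: 9. Place at column 9.
Row 4: attacked by (1,2)→{2,5}; (2,5)→{3,5,7}; (3,9)→{8,9}; (5,1)→{1,2}; (6,8)→{6,8}; (9,7)→{2,7}. Safe: 4. Place at column 4.
Row 7: attacked by (1,2)→{2,8}; (2,5)→{5}; (3,9)→{5,9}; (4,4)→{1,4,7}; (5,1)→{1,3}; (6,8)→{7,8,9}; (9,7)→{5,7,9}. Safe: 6. Place at column 6.
Row 8: attacked by (1,2)→{2,9}; (2,5)→{5}; (3,9)→{4,9}; (4,4)→{4,8}; (5,1)→{1,4}; (6,8)→{6,8}; (7,6)→{5,6,7}; (9,7)→{6,7,8}. Safe: 3. Place at column 3.
Columns [2, 5, 9, 4, 1, 8, 6, 3, 7], r−c [-1, -3, -6, 0, 4, -2, 1, 5, 2], r+c [3, 7, 12, 8, 6, 14, 13, 11, 16] are all distinct, so no two queens attack.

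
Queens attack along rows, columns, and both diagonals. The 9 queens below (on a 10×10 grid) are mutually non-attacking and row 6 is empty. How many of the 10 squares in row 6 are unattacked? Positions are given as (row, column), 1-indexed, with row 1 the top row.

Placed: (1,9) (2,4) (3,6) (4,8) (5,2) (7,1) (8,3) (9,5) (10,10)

(1,9) attacks row 6 at column 9 and diagonals 4.
(2,4) attacks row 6 at column 4 and diagonals 8.
(3,6) attacks row 6 at column 6 and diagonals 3, 9.
(4,8) attacks row 6 at column 8 and diagonals 6, 10.
(5,2) attacks row 6 at column 2 and diagonals 1, 3.
(7,1) attacks row 6 at column 1 and diagonals 2.
(8,3) attacks row 6 at column 3 and diagonals 1, 5.
(9,5) attacks row 6 at column 5 and diagonals 2, 8.
(10,10) attacks row 6 at column 10 and diagonals 6.
Attacked columns: {1, 2, 3, 4, 5, 6, 8, 9, 10}. Safe: {7}.

1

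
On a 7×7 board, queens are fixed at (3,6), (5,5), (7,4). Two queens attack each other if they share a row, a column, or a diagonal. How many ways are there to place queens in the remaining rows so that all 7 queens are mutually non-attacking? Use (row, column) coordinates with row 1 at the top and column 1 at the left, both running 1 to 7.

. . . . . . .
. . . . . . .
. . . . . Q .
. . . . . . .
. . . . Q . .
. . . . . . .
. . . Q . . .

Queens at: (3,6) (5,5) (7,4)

Branch on row 1: col 2 → 0; col 3 → 1; col 7 → 1.
Sum: 0 + 1 + 1 = 2.

2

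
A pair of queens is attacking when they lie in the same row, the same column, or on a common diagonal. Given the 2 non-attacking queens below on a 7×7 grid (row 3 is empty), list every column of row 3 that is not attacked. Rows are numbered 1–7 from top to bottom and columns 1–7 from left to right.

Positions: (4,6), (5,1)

columns 2, 4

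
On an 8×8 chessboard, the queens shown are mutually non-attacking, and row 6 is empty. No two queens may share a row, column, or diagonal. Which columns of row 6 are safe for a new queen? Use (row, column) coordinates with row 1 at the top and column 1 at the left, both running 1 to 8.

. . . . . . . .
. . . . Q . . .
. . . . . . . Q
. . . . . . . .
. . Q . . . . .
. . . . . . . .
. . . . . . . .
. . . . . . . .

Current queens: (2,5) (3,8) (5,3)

columns 6, 7

(2,5) attacks row 6 at column 5 and diagonals 1.
(3,8) attacks row 6 at column 8 and diagonals 5.
(5,3) attacks row 6 at column 3 and diagonals 2, 4.
Attacked columns: {1, 2, 3, 4, 5, 8}. Safe: {6, 7}.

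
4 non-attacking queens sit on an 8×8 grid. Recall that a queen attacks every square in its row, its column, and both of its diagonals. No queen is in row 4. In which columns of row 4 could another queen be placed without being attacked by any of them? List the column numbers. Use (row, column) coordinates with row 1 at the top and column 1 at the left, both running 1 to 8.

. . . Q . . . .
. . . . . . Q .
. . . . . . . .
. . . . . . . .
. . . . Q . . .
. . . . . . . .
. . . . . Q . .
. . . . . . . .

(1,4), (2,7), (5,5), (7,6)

(1,4) attacks row 4 at column 4 and diagonals 1, 7.
(2,7) attacks row 4 at column 7 and diagonals 5.
(5,5) attacks row 4 at column 5 and diagonals 4, 6.
(7,6) attacks row 4 at column 6 and diagonals 3.
Attacked columns: {1, 3, 4, 5, 6, 7}. Safe: {2, 8}.

columns 2, 8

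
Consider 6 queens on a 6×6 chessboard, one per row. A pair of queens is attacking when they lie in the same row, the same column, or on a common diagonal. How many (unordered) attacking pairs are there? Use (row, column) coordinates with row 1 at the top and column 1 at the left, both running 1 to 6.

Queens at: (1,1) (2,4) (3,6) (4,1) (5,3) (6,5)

1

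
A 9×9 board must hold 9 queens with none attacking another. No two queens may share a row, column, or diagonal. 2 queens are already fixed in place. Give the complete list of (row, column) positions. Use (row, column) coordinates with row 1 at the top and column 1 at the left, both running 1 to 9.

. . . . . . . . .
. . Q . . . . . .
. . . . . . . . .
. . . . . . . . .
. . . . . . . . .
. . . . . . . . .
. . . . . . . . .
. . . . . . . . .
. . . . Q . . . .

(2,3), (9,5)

Row 1: attacked by (2,3)→{2,3,4}; (9,5)→{5}. Safe: 1, 6, 7, 8, 9. Place at column 8.
Row 3: attacked by (1,8)→{6,8}; (2,3)→{2,3,4}; (9,5)→{5}. Safe: 1, 7, 9. Place at column 1.
Row 4: attacked by (1,8)→{5,8}; (2,3)→{1,3,5}; (3,1)→{1,2}; (9,5)→{5}. Safe: 4, 6, 7, 9. Place at column 4.
Row 5: attacked by (1,8)→{4,8}; (2,3)→{3,6}; (3,1)→{1,3}; (4,4)→{3,4,5}; (9,5)→{1,5,9}. Safe: 2, 7. Place at column 7.
Row 6: attacked by (1,8)→{3,8}; (2,3)→{3,7}; (3,1)→{1,4}; (4,4)→{2,4,6}; (5,7)→{6,7,8}; (9,5)→{2,5,8}. Safe: 9. Place at column 9.
Row 7: attacked by (1,8)→{2,8}; (2,3)→{3,8}; (3,1)→{1,5}; (4,4)→{1,4,7}; (5,7)→{5,7,9}; (6,9)→{8,9}; (9,5)→{3,5,7}. Safe: 6. Place at column 6.
Row 8: attacked by (1,8)→{1,8}; (2,3)→{3,9}; (3,1)→{1,6}; (4,4)→{4,8}; (5,7)→{4,7}; (6,9)→{7,9}; (7,6)→{5,6,7}; (9,5)→{4,5,6}. Safe: 2. Place at column 2.
Columns [8, 3, 1, 4, 7, 9, 6, 2, 5], r−c [-7, -1, 2, 0, -2, -3, 1, 6, 4], r+c [9, 5, 4, 8, 12, 15, 13, 10, 14] are all distinct, so no two queens attack.

(1,8) (2,3) (3,1) (4,4) (5,7) (6,9) (7,6) (8,2) (9,5)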